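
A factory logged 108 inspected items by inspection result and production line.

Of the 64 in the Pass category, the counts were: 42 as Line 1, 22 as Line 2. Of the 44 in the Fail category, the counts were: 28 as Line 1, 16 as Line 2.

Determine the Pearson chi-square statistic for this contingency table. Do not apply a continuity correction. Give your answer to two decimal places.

Row totals: 64, 44. Column totals: 70, 38. Grand total N = 108.
Expected counts (row total × column total / N):
  Pass, Line 1: 64×70/108 = 41.481
  Pass, Line 2: 64×38/108 = 22.519
  Fail, Line 1: 44×70/108 = 28.519
  Fail, Line 2: 44×38/108 = 15.481
Contributions (O − E)²/E:
  (42 − 41.481)²/41.481 = 0.0065
  (22 − 22.519)²/22.519 = 0.0120
  (28 − 28.519)²/28.519 = 0.0094
  (16 − 15.481)²/15.481 = 0.0174
χ² = 0.0065 + 0.0120 + 0.0094 + 0.0174 = 0.05

0.05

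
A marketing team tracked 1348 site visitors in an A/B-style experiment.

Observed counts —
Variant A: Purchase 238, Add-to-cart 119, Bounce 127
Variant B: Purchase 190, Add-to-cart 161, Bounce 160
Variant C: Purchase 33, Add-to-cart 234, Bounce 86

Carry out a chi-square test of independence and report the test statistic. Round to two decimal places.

203.58

Row totals: 484, 511, 353. Column totals: 461, 514, 373. Grand total N = 1348.
Expected counts (row total × column total / N):
  Variant A, Purchase: 484×461/1348 = 165.522
  Variant A, Add-to-cart: 484×514/1348 = 184.552
  Variant A, Bounce: 484×373/1348 = 133.926
  Variant B, Purchase: 511×461/1348 = 174.756
  Variant B, Add-to-cart: 511×514/1348 = 194.847
  Variant B, Bounce: 511×373/1348 = 141.397
  Variant C, Purchase: 353×461/1348 = 120.722
  Variant C, Add-to-cart: 353×514/1348 = 134.601
  Variant C, Bounce: 353×373/1348 = 97.677
Contributions (O − E)²/E:
  (238 − 165.522)²/165.522 = 31.7363
  (119 − 184.552)²/184.552 = 23.2838
  (127 − 133.926)²/133.926 = 0.3582
  (190 − 174.756)²/174.756 = 1.3297
  (161 − 194.847)²/194.847 = 5.8796
  (160 − 141.397)²/141.397 = 2.4475
  (33 − 120.722)²/120.722 = 63.7427
  (234 − 134.601)²/134.601 = 73.4033
  (86 − 97.677)²/97.677 = 1.3960
χ² = 31.7363 + 23.2838 + 0.3582 + 1.3297 + 5.8796 + 2.4475 + 63.7427 + 73.4033 + 1.3960 = 203.58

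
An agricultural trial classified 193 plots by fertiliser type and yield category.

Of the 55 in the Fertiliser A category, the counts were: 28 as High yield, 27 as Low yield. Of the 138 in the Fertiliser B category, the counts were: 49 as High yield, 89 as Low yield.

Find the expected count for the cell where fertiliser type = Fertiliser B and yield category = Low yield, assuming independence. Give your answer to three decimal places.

Row total (Fertiliser B) = 138; column total (Low yield) = 116; grand total N = 193.
Expected count = (row total × column total) / N = 138 × 116 / 193 = 82.943.

82.943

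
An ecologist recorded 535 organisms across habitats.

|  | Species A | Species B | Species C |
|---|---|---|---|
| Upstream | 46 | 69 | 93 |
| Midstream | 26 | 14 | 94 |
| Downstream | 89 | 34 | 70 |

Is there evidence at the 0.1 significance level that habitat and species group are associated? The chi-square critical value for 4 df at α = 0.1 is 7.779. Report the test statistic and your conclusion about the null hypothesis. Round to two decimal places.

Row totals: 208, 134, 193. Column totals: 161, 117, 257. Grand total N = 535.
Expected counts (row total × column total / N):
  Upstream, Species A: 208×161/535 = 62.594
  Upstream, Species B: 208×117/535 = 45.488
  Upstream, Species C: 208×257/535 = 99.918
  Midstream, Species A: 134×161/535 = 40.325
  Midstream, Species B: 134×117/535 = 29.305
  Midstream, Species C: 134×257/535 = 64.370
  Downstream, Species A: 193×161/535 = 58.080
  Downstream, Species B: 193×117/535 = 42.207
  Downstream, Species C: 193×257/535 = 92.712
Contributions (O − E)²/E:
  (46 − 62.594)²/62.594 = 4.3992
  (69 − 45.488)²/45.488 = 12.1530
  (93 − 99.918)²/99.918 = 0.4790
  (26 − 40.325)²/40.325 = 5.0888
  (14 − 29.305)²/29.305 = 7.9933
  (94 − 64.370)²/64.370 = 13.6389
  (89 − 58.080)²/58.080 = 16.4609
  (34 − 42.207)²/42.207 = 1.5958
  (70 − 92.712)²/92.712 = 5.5638
χ² = 4.3992 + 12.1530 + 0.4790 + 5.0888 + 7.9933 + 13.6389 + 16.4609 + 1.5958 + 5.5638 = 67.37
df = (3−1)(3−1) = 4. Since 67.37 > 7.779, reject the null hypothesis of independence at α = 0.1.

67.37; reject H₀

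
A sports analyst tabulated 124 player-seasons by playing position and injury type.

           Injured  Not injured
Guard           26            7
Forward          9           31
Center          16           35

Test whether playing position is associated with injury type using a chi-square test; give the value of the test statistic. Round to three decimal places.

27.067

Row totals: 33, 40, 51. Column totals: 51, 73. Grand total N = 124.
Expected counts (row total × column total / N):
  Guard, Injured: 33×51/124 = 13.57258
  Guard, Not injured: 33×73/124 = 19.42742
  Forward, Injured: 40×51/124 = 16.45161
  Forward, Not injured: 40×73/124 = 23.54839
  Center, Injured: 51×51/124 = 20.97581
  Center, Not injured: 51×73/124 = 30.02419
Contributions (O − E)²/E:
  (26 − 13.57258)²/13.57258 = 11.3789
  (7 − 19.42742)²/19.42742 = 7.9496
  (9 − 16.45161)²/16.45161 = 3.3751
  (31 − 23.54839)²/23.54839 = 2.3580
  (16 − 20.97581)²/20.97581 = 1.1803
  (35 − 30.02419)²/30.02419 = 0.8246
χ² = 11.3789 + 7.9496 + 3.3751 + 2.3580 + 1.1803 + 0.8246 = 27.067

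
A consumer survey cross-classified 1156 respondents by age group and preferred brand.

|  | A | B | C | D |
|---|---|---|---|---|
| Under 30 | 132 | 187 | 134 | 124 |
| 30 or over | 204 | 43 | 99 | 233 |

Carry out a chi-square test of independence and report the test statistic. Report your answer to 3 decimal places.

Row totals: 577, 579. Column totals: 336, 230, 233, 357. Grand total N = 1156.
Expected counts (row total × column total / N):
  Under 30, A: 577×336/1156 = 167.7093
  Under 30, B: 577×230/1156 = 114.8010
  Under 30, C: 577×233/1156 = 116.2984
  Under 30, D: 577×357/1156 = 178.1912
  30 or over, A: 579×336/1156 = 168.2907
  30 or over, B: 579×230/1156 = 115.1990
  30 or over, C: 579×233/1156 = 116.7016
  30 or over, D: 579×357/1156 = 178.8088
Contributions (O − E)²/E:
  (132 − 167.7093)²/167.7093 = 7.6034
  (187 − 114.8010)²/114.8010 = 45.4064
  (134 − 116.2984)²/116.2984 = 2.6943
  (124 − 178.1912)²/178.1912 = 16.4805
  (204 − 168.2907)²/168.2907 = 7.5771
  (43 − 115.1990)²/115.1990 = 45.2495
  (99 − 116.7016)²/116.7016 = 2.6850
  (233 − 178.8088)²/178.8088 = 16.4236
χ² = 7.6034 + 45.4064 + 2.6943 + 16.4805 + 7.5771 + 45.2495 + 2.6850 + 16.4236 = 144.120

144.120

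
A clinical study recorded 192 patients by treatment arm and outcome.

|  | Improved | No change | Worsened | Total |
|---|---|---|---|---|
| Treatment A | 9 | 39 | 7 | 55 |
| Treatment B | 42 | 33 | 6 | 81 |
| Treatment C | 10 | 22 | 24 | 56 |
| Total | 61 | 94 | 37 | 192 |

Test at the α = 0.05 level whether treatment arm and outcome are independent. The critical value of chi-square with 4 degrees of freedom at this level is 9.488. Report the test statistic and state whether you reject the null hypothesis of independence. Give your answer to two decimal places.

48.71; reject H₀

Grand total N = 192.
Expected counts (row total × column total / N):
  Treatment A, Improved: 55×61/192 = 17.4740
  Treatment A, No change: 55×94/192 = 26.9271
  Treatment A, Worsened: 55×37/192 = 10.5990
  Treatment B, Improved: 81×61/192 = 25.7344
  Treatment B, No change: 81×94/192 = 39.6562
  Treatment B, Worsened: 81×37/192 = 15.6094
  Treatment C, Improved: 56×61/192 = 17.7917
  Treatment C, No change: 56×94/192 = 27.4167
  Treatment C, Worsened: 56×37/192 = 10.7917
Contributions (O − E)²/E:
  (9 − 17.4740)²/17.4740 = 4.1095
  (39 − 26.9271)²/26.9271 = 5.4129
  (7 − 10.5990)²/10.5990 = 1.2221
  (42 − 25.7344)²/25.7344 = 10.2808
  (33 − 39.6562)²/39.6562 = 1.1172
  (6 − 15.6094)²/15.6094 = 5.9157
  (10 − 17.7917)²/17.7917 = 3.4123
  (22 − 27.4167)²/27.4167 = 1.0702
  (24 − 10.7917)²/10.7917 = 16.1661
χ² = 4.1095 + 5.4129 + 1.2221 + 10.2808 + 1.1172 + 5.9157 + 3.4123 + 1.0702 + 16.1661 = 48.71
df = (3−1)(3−1) = 4. Since 48.71 > 9.488, reject the null hypothesis of independence at α = 0.05.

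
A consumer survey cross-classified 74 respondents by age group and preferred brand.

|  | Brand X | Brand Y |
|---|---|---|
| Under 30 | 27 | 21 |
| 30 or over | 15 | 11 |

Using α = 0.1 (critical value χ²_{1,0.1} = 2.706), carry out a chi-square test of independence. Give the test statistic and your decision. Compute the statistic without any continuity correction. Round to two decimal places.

0.01; fail to reject H₀

Row totals: 48, 26. Column totals: 42, 32. Grand total N = 74.
Expected counts (row total × column total / N):
  Under 30, Brand X: 48×42/74 = 27.243
  Under 30, Brand Y: 48×32/74 = 20.757
  30 or over, Brand X: 26×42/74 = 14.757
  30 or over, Brand Y: 26×32/74 = 11.243
Contributions (O − E)²/E:
  (27 − 27.243)²/27.243 = 0.0022
  (21 − 20.757)²/20.757 = 0.0028
  (15 − 14.757)²/14.757 = 0.0040
  (11 − 11.243)²/11.243 = 0.0053
χ² = 0.0022 + 0.0028 + 0.0040 + 0.0053 = 0.01
df = (2−1)(2−1) = 1. Since 0.01 < 2.706, fail to reject the null hypothesis of independence at α = 0.1.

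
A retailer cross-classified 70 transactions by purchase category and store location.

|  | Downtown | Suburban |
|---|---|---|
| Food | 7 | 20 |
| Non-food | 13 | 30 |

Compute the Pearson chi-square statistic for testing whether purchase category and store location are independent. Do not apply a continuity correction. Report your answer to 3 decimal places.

Row totals: 27, 43. Column totals: 20, 50. Grand total N = 70.
Expected counts (row total × column total / N):
  Food, Downtown: 27×20/70 = 7.7143
  Food, Suburban: 27×50/70 = 19.2857
  Non-food, Downtown: 43×20/70 = 12.2857
  Non-food, Suburban: 43×50/70 = 30.7143
Contributions (O − E)²/E:
  (7 − 7.7143)²/7.7143 = 0.0661
  (20 − 19.2857)²/19.2857 = 0.0265
  (13 − 12.2857)²/12.2857 = 0.0415
  (30 − 30.7143)²/30.7143 = 0.0166
χ² = 0.0661 + 0.0265 + 0.0415 + 0.0166 = 0.151

0.151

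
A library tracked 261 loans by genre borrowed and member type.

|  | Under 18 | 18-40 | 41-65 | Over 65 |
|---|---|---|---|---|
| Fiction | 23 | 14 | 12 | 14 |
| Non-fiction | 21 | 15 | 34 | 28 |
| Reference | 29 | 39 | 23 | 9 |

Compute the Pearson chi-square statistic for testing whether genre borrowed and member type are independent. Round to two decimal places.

28.60

Row totals: 63, 98, 100. Column totals: 73, 68, 69, 51. Grand total N = 261.
Expected counts (row total × column total / N):
  Fiction, Under 18: 63×73/261 = 17.6207
  Fiction, 18-40: 63×68/261 = 16.4138
  Fiction, 41-65: 63×69/261 = 16.6552
  Fiction, Over 65: 63×51/261 = 12.3103
  Non-fiction, Under 18: 98×73/261 = 27.4100
  Non-fiction, 18-40: 98×68/261 = 25.5326
  Non-fiction, 41-65: 98×69/261 = 25.9080
  Non-fiction, Over 65: 98×51/261 = 19.1494
  Reference, Under 18: 100×73/261 = 27.9693
  Reference, 18-40: 100×68/261 = 26.0536
  Reference, 41-65: 100×69/261 = 26.4368
  Reference, Over 65: 100×51/261 = 19.5402
Contributions (O − E)²/E:
  (23 − 17.6207)²/17.6207 = 1.6422
  (14 − 16.4138)²/16.4138 = 0.3550
  (12 − 16.6552)²/16.6552 = 1.3011
  (14 − 12.3103)²/12.3103 = 0.2319
  (21 − 27.4100)²/27.4100 = 1.4990
  (15 − 25.5326)²/25.5326 = 4.3449
  (34 − 25.9080)²/25.9080 = 2.5274
  (28 − 19.1494)²/19.1494 = 4.0906
  (29 − 27.9693)²/27.9693 = 0.0380
  (39 − 26.0536)²/26.0536 = 6.4332
  (23 − 26.4368)²/26.4368 = 0.4468
  (9 − 19.5402)²/19.5402 = 5.6855
χ² = 1.6422 + 0.3550 + 1.3011 + 0.2319 + 1.4990 + 4.3449 + 2.5274 + 4.0906 + 0.0380 + 6.4332 + 0.4468 + 5.6855 = 28.60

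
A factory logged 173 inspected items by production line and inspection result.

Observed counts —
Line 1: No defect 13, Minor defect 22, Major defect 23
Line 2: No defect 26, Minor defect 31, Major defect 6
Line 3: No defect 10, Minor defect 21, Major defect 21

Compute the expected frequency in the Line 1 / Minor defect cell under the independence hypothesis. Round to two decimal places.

24.81

Row total (Line 1) = 58; column total (Minor defect) = 74; grand total N = 173.
Expected count = (row total × column total) / N = 58 × 74 / 173 = 24.81.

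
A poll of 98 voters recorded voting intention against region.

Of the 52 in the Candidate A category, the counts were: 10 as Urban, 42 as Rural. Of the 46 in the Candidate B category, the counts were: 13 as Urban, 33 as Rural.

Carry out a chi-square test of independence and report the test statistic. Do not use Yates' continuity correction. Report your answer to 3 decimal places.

1.108

Row totals: 52, 46. Column totals: 23, 75. Grand total N = 98.
Expected counts (row total × column total / N):
  Candidate A, Urban: 52×23/98 = 12.2041
  Candidate A, Rural: 52×75/98 = 39.7959
  Candidate B, Urban: 46×23/98 = 10.7959
  Candidate B, Rural: 46×75/98 = 35.2041
Contributions (O − E)²/E:
  (10 − 12.2041)²/12.2041 = 0.3981
  (42 − 39.7959)²/39.7959 = 0.1221
  (13 − 10.7959)²/10.7959 = 0.4500
  (33 − 35.2041)²/35.2041 = 0.1380
χ² = 0.3981 + 0.1221 + 0.4500 + 0.1380 = 1.108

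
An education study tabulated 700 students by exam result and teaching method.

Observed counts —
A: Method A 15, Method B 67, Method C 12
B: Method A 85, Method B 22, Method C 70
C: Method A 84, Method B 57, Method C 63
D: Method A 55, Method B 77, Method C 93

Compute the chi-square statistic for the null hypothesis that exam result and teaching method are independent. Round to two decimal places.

Row totals: 94, 177, 204, 225. Column totals: 239, 223, 238. Grand total N = 700.
Expected counts (row total × column total / N):
  A, Method A: 94×239/700 = 32.0943
  A, Method B: 94×223/700 = 29.9457
  A, Method C: 94×238/700 = 31.9600
  B, Method A: 177×239/700 = 60.4329
  B, Method B: 177×223/700 = 56.3871
  B, Method C: 177×238/700 = 60.1800
  C, Method A: 204×239/700 = 69.6514
  C, Method B: 204×223/700 = 64.9886
  C, Method C: 204×238/700 = 69.3600
  D, Method A: 225×239/700 = 76.8214
  D, Method B: 225×223/700 = 71.6786
  D, Method C: 225×238/700 = 76.5000
Contributions (O − E)²/E:
  (15 − 32.0943)²/32.0943 = 9.1049
  (67 − 29.9457)²/29.9457 = 45.8504
  (12 − 31.9600)²/31.9600 = 12.4656
  (85 − 60.4329)²/60.4329 = 9.9870
  (22 − 56.3871)²/56.3871 = 20.9706
  (70 − 60.1800)²/60.1800 = 1.6024
  (84 − 69.6514)²/69.6514 = 2.9559
  (57 − 64.9886)²/64.9886 = 0.9820
  (63 − 69.3600)²/69.3600 = 0.5832
  (55 − 76.8214)²/76.8214 = 6.1984
  (77 − 71.6786)²/71.6786 = 0.3951
  (93 − 76.5000)²/76.5000 = 3.5588
χ² = 9.1049 + 45.8504 + 12.4656 + 9.9870 + 20.9706 + 1.6024 + 2.9559 + 0.9820 + 0.5832 + 6.1984 + 0.3951 + 3.5588 = 114.65

114.65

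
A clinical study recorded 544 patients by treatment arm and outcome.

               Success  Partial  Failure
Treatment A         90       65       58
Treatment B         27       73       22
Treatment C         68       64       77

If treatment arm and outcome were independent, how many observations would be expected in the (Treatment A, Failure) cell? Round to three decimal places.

Row total (Treatment A) = 213; column total (Failure) = 157; grand total N = 544.
Expected count = (row total × column total) / N = 213 × 157 / 544 = 61.472.

61.472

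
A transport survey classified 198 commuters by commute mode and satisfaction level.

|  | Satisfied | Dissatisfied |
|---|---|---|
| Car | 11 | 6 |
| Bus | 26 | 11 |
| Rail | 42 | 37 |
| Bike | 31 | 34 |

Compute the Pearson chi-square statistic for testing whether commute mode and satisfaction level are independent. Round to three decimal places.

Row totals: 17, 37, 79, 65. Column totals: 110, 88. Grand total N = 198.
Expected counts (row total × column total / N):
  Car, Satisfied: 17×110/198 = 9.4444
  Car, Dissatisfied: 17×88/198 = 7.5556
  Bus, Satisfied: 37×110/198 = 20.5556
  Bus, Dissatisfied: 37×88/198 = 16.4444
  Rail, Satisfied: 79×110/198 = 43.8889
  Rail, Dissatisfied: 79×88/198 = 35.1111
  Bike, Satisfied: 65×110/198 = 36.1111
  Bike, Dissatisfied: 65×88/198 = 28.8889
Contributions (O − E)²/E:
  (11 − 9.4444)²/9.4444 = 0.2562
  (6 − 7.5556)²/7.5556 = 0.3203
  (26 − 20.5556)²/20.5556 = 1.4420
  (11 − 16.4444)²/16.4444 = 1.8025
  (42 − 43.8889)²/43.8889 = 0.0813
  (37 − 35.1111)²/35.1111 = 0.1016
  (31 − 36.1111)²/36.1111 = 0.7234
  (34 − 28.8889)²/28.8889 = 0.9043
χ² = 0.2562 + 0.3203 + 1.4420 + 1.8025 + 0.0813 + 0.1016 + 0.7234 + 0.9043 = 5.632

5.632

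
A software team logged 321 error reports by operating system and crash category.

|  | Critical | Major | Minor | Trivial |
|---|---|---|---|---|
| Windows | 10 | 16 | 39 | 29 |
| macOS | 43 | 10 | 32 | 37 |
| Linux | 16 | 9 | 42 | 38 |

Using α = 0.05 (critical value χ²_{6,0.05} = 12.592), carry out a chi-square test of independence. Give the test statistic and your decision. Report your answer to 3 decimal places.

Row totals: 94, 122, 105. Column totals: 69, 35, 113, 104. Grand total N = 321.
Expected counts (row total × column total / N):
  Windows, Critical: 94×69/321 = 20.2056
  Windows, Major: 94×35/321 = 10.2492
  Windows, Minor: 94×113/321 = 33.0903
  Windows, Trivial: 94×104/321 = 30.4548
  macOS, Critical: 122×69/321 = 26.2243
  macOS, Major: 122×35/321 = 13.3022
  macOS, Minor: 122×113/321 = 42.9470
  macOS, Trivial: 122×104/321 = 39.5265
  Linux, Critical: 105×69/321 = 22.5701
  Linux, Major: 105×35/321 = 11.4486
  Linux, Minor: 105×113/321 = 36.9626
  Linux, Trivial: 105×104/321 = 34.0187
Contributions (O − E)²/E:
  (10 − 20.2056)²/20.2056 = 5.1547
  (16 − 10.2492)²/10.2492 = 3.2268
  (39 − 33.0903)²/33.0903 = 1.0554
  (29 − 30.4548)²/30.4548 = 0.0695
  (43 − 26.2243)²/26.2243 = 10.7314
  (10 − 13.3022)²/13.3022 = 0.8198
  (32 − 42.9470)²/42.9470 = 2.7903
  (37 − 39.5265)²/39.5265 = 0.1615
  (16 − 22.5701)²/22.5701 = 1.9125
  (9 − 11.4486)²/11.4486 = 0.5237
  (42 − 36.9626)²/36.9626 = 0.6865
  (38 − 34.0187)²/34.0187 = 0.4659
χ² = 5.1547 + 3.2268 + 1.0554 + 0.0695 + 10.7314 + 0.8198 + 2.7903 + 0.1615 + 1.9125 + 0.5237 + 0.6865 + 0.4659 = 27.598
df = (3−1)(4−1) = 6. Since 27.598 > 12.592, reject the null hypothesis of independence at α = 0.05.

27.598; reject H₀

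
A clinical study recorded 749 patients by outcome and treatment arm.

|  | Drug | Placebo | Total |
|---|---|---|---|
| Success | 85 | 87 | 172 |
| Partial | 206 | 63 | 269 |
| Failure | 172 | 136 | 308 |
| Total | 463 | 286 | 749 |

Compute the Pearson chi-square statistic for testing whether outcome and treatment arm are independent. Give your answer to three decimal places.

40.694

Grand total N = 749.
Expected counts (row total × column total / N):
  Success, Drug: 172×463/749 = 106.3231
  Success, Placebo: 172×286/749 = 65.6769
  Partial, Drug: 269×463/749 = 166.2844
  Partial, Placebo: 269×286/749 = 102.7156
  Failure, Drug: 308×463/749 = 190.3925
  Failure, Placebo: 308×286/749 = 117.6075
Contributions (O − E)²/E:
  (85 − 106.3231)²/106.3231 = 4.2763
  (87 − 65.6769)²/65.6769 = 6.9229
  (206 − 166.2844)²/166.2844 = 9.4857
  (63 − 102.7156)²/102.7156 = 15.3563
  (172 − 190.3925)²/190.3925 = 1.7768
  (136 − 117.6075)²/117.6075 = 2.8764
χ² = 4.2763 + 6.9229 + 9.4857 + 15.3563 + 1.7768 + 2.8764 = 40.694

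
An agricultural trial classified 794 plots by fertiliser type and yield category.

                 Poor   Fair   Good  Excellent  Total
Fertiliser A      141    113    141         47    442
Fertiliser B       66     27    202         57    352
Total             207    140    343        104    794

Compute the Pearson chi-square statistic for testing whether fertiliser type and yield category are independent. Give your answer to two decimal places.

Grand total N = 794.
Expected counts (row total × column total / N):
  Fertiliser A, Poor: 442×207/794 = 115.232
  Fertiliser A, Fair: 442×140/794 = 77.935
  Fertiliser A, Good: 442×343/794 = 190.940
  Fertiliser A, Excellent: 442×104/794 = 57.894
  Fertiliser B, Poor: 352×207/794 = 91.768
  Fertiliser B, Fair: 352×140/794 = 62.065
  Fertiliser B, Good: 352×343/794 = 152.060
  Fertiliser B, Excellent: 352×104/794 = 46.106
Contributions (O − E)²/E:
  (141 − 115.232)²/115.232 = 5.7622
  (113 − 77.935)²/77.935 = 15.7767
  (141 − 190.940)²/190.940 = 13.0617
  (47 − 57.894)²/57.894 = 2.0499
  (66 − 91.768)²/91.768 = 7.2355
  (27 − 62.065)²/62.065 = 19.8108
  (202 − 152.060)²/152.060 = 16.4014
  (57 − 46.106)²/46.106 = 2.5741
χ² = 5.7622 + 15.7767 + 13.0617 + 2.0499 + 7.2355 + 19.8108 + 16.4014 + 2.5741 = 82.67

82.67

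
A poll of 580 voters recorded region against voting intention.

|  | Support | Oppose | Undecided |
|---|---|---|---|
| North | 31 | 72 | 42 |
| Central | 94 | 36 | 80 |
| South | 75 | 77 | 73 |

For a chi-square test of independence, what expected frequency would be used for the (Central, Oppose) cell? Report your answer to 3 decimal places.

66.983

Row total (Central) = 210; column total (Oppose) = 185; grand total N = 580.
Expected count = (row total × column total) / N = 210 × 185 / 580 = 66.983.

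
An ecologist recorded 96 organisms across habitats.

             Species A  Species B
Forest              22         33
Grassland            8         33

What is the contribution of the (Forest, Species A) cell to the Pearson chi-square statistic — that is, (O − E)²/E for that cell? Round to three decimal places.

Row total (Forest) = 55; column total (Species A) = 30; N = 96.
Expected count E = 55 × 30 / 96 = 17.1875.
Contribution = (O − E)²/E = (22 − 17.1875)² / 17.1875 = 1.348.

1.348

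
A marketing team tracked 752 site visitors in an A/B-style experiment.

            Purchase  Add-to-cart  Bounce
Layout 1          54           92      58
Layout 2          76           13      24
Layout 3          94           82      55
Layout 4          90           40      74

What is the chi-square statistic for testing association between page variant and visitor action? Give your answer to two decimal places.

Row totals: 204, 113, 231, 204. Column totals: 314, 227, 211. Grand total N = 752.
Expected counts (row total × column total / N):
  Layout 1, Purchase: 204×314/752 = 85.181
  Layout 1, Add-to-cart: 204×227/752 = 61.580
  Layout 1, Bounce: 204×211/752 = 57.239
  Layout 2, Purchase: 113×314/752 = 47.184
  Layout 2, Add-to-cart: 113×227/752 = 34.110
  Layout 2, Bounce: 113×211/752 = 31.706
  Layout 3, Purchase: 231×314/752 = 96.455
  Layout 3, Add-to-cart: 231×227/752 = 69.730
  Layout 3, Bounce: 231×211/752 = 64.815
  Layout 4, Purchase: 204×314/752 = 85.181
  Layout 4, Add-to-cart: 204×227/752 = 61.580
  Layout 4, Bounce: 204×211/752 = 57.239
Contributions (O − E)²/E:
  (54 − 85.181)²/85.181 = 11.4140
  (92 − 61.580)²/61.580 = 15.0272
  (58 − 57.239)²/57.239 = 0.0101
  (76 − 47.184)²/47.184 = 17.5984
  (13 − 34.110)²/34.110 = 13.0646
  (24 − 31.706)²/31.706 = 1.8729
  (94 − 96.455)²/96.455 = 0.0625
  (82 − 69.730)²/69.730 = 2.1591
  (55 − 64.815)²/64.815 = 1.4863
  (90 − 85.181)²/85.181 = 0.2726
  (40 − 61.580)²/61.580 = 7.5625
  (74 − 57.239)²/57.239 = 4.9080
χ² = 11.4140 + 15.0272 + 0.0101 + 17.5984 + 13.0646 + 1.8729 + 0.0625 + 2.1591 + 1.4863 + 0.2726 + 7.5625 + 4.9080 = 75.44

75.44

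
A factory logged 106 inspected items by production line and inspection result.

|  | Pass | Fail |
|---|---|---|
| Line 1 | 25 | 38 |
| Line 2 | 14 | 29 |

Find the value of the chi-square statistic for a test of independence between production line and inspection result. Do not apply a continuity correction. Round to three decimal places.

0.558

Row totals: 63, 43. Column totals: 39, 67. Grand total N = 106.
Expected counts (row total × column total / N):
  Line 1, Pass: 63×39/106 = 23.1792
  Line 1, Fail: 63×67/106 = 39.8208
  Line 2, Pass: 43×39/106 = 15.8208
  Line 2, Fail: 43×67/106 = 27.1792
Contributions (O − E)²/E:
  (25 − 23.1792)²/23.1792 = 0.1430
  (38 − 39.8208)²/39.8208 = 0.0833
  (14 − 15.8208)²/15.8208 = 0.2096
  (29 − 27.1792)²/27.1792 = 0.1220
χ² = 0.1430 + 0.0833 + 0.2096 + 0.1220 = 0.558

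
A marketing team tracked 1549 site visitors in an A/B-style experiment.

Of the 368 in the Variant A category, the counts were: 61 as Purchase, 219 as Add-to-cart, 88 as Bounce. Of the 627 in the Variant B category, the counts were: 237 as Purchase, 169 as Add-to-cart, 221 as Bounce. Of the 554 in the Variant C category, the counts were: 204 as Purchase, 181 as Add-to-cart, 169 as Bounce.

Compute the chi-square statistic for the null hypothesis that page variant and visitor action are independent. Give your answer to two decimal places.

Row totals: 368, 627, 554. Column totals: 502, 569, 478. Grand total N = 1549.
Expected counts (row total × column total / N):
  Variant A, Purchase: 368×502/1549 = 119.261
  Variant A, Add-to-cart: 368×569/1549 = 135.179
  Variant A, Bounce: 368×478/1549 = 113.560
  Variant B, Purchase: 627×502/1549 = 203.198
  Variant B, Add-to-cart: 627×569/1549 = 230.318
  Variant B, Bounce: 627×478/1549 = 193.484
  Variant C, Purchase: 554×502/1549 = 179.540
  Variant C, Add-to-cart: 554×569/1549 = 203.503
  Variant C, Bounce: 554×478/1549 = 170.957
Contributions (O − E)²/E:
  (61 − 119.261)²/119.261 = 28.4615
  (219 − 135.179)²/135.179 = 51.9752
  (88 − 113.560)²/113.560 = 5.7530
  (237 − 203.198)²/203.198 = 5.6230
  (169 − 230.318)²/230.318 = 16.3248
  (221 − 193.484)²/193.484 = 3.9131
  (204 − 179.540)²/179.540 = 3.3324
  (181 − 203.503)²/203.503 = 2.4883
  (169 − 170.957)²/170.957 = 0.0224
χ² = 28.4615 + 51.9752 + 5.7530 + 5.6230 + 16.3248 + 3.9131 + 3.3324 + 2.4883 + 0.0224 = 117.89

117.89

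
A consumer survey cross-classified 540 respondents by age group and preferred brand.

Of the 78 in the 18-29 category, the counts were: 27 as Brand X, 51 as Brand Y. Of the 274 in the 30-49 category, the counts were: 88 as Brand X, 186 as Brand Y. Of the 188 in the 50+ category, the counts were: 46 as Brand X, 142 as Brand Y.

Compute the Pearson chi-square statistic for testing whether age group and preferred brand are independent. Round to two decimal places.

4.12

Row totals: 78, 274, 188. Column totals: 161, 379. Grand total N = 540.
Expected counts (row total × column total / N):
  18-29, Brand X: 78×161/540 = 23.256
  18-29, Brand Y: 78×379/540 = 54.744
  30-49, Brand X: 274×161/540 = 81.693
  30-49, Brand Y: 274×379/540 = 192.307
  50+, Brand X: 188×161/540 = 56.052
  50+, Brand Y: 188×379/540 = 131.948
Contributions (O − E)²/E:
  (27 − 23.256)²/23.256 = 0.6027
  (51 − 54.744)²/54.744 = 0.2561
  (88 − 81.693)²/81.693 = 0.4869
  (186 − 192.307)²/192.307 = 0.2068
  (46 − 56.052)²/56.052 = 1.8027
  (142 − 131.948)²/131.948 = 0.7658
χ² = 0.6027 + 0.2561 + 0.4869 + 0.2068 + 1.8027 + 0.7658 = 4.12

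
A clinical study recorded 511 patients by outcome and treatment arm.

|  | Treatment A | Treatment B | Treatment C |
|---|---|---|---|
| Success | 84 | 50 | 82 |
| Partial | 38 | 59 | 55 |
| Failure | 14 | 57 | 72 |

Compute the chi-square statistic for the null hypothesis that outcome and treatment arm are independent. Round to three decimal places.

Row totals: 216, 152, 143. Column totals: 136, 166, 209. Grand total N = 511.
Expected counts (row total × column total / N):
  Success, Treatment A: 216×136/511 = 57.4873
  Success, Treatment B: 216×166/511 = 70.1683
  Success, Treatment C: 216×209/511 = 88.3444
  Partial, Treatment A: 152×136/511 = 40.4540
  Partial, Treatment B: 152×166/511 = 49.3777
  Partial, Treatment C: 152×209/511 = 62.1683
  Failure, Treatment A: 143×136/511 = 38.0587
  Failure, Treatment B: 143×166/511 = 46.4540
  Failure, Treatment C: 143×209/511 = 58.4873
Contributions (O − E)²/E:
  (84 − 57.4873)²/57.4873 = 12.2275
  (50 − 70.1683)²/70.1683 = 5.7969
  (82 − 88.3444)²/88.3444 = 0.4556
  (38 − 40.4540)²/40.4540 = 0.1489
  (59 − 49.3777)²/49.3777 = 1.8751
  (55 − 62.1683)²/62.1683 = 0.8265
  (14 − 38.0587)²/38.0587 = 15.2086
  (57 − 46.4540)²/46.4540 = 2.3942
  (72 − 58.4873)²/58.4873 = 3.1219
χ² = 12.2275 + 5.7969 + 0.4556 + 0.1489 + 1.8751 + 0.8265 + 15.2086 + 2.3942 + 3.1219 = 42.055

42.055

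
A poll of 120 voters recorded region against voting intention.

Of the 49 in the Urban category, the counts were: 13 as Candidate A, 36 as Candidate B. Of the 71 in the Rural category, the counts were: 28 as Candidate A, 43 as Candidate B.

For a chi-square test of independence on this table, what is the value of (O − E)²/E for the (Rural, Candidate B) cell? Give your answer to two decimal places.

Row total (Rural) = 71; column total (Candidate B) = 79; N = 120.
Expected count E = 71 × 79 / 120 = 46.742.
Contribution = (O − E)²/E = (43 − 46.742)² / 46.742 = 0.30.

0.30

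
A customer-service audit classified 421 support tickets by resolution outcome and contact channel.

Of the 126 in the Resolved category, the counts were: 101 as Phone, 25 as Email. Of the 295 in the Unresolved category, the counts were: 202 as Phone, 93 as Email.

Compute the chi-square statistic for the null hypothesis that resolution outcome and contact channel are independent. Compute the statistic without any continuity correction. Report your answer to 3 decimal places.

Row totals: 126, 295. Column totals: 303, 118. Grand total N = 421.
Expected counts (row total × column total / N):
  Resolved, Phone: 126×303/421 = 90.6841
  Resolved, Email: 126×118/421 = 35.3159
  Unresolved, Phone: 295×303/421 = 212.3159
  Unresolved, Email: 295×118/421 = 82.6841
Contributions (O − E)²/E:
  (101 − 90.6841)²/90.6841 = 1.1735
  (25 − 35.3159)²/35.3159 = 3.0133
  (202 − 212.3159)²/212.3159 = 0.5012
  (93 − 82.6841)²/82.6841 = 1.2870
χ² = 1.1735 + 3.0133 + 0.5012 + 1.2870 = 5.975

5.975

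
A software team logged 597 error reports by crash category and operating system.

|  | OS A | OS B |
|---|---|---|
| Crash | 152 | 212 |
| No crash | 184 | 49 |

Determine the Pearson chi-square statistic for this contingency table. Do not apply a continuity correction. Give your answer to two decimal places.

79.95

Row totals: 364, 233. Column totals: 336, 261. Grand total N = 597.
Expected counts (row total × column total / N):
  Crash, OS A: 364×336/597 = 204.864
  Crash, OS B: 364×261/597 = 159.136
  No crash, OS A: 233×336/597 = 131.136
  No crash, OS B: 233×261/597 = 101.864
Contributions (O − E)²/E:
  (152 − 204.864)²/204.864 = 13.6413
  (212 − 159.136)²/159.136 = 17.5611
  (184 − 131.136)²/131.136 = 21.3107
  (49 − 101.864)²/101.864 = 27.4346
χ² = 13.6413 + 17.5611 + 21.3107 + 27.4346 = 79.95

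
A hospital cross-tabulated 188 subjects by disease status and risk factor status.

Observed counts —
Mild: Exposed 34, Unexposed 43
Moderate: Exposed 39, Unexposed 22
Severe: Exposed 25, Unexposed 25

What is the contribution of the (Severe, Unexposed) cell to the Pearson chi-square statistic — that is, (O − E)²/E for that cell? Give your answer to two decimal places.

Row total (Severe) = 50; column total (Unexposed) = 90; N = 188.
Expected count E = 50 × 90 / 188 = 23.936.
Contribution = (O − E)²/E = (25 − 23.936)² / 23.936 = 0.05.

0.05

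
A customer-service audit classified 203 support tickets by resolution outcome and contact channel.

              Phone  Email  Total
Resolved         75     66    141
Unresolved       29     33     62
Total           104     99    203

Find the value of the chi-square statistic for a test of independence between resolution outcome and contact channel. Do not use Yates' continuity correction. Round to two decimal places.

0.71

Grand total N = 203.
Expected counts (row total × column total / N):
  Resolved, Phone: 141×104/203 = 72.236
  Resolved, Email: 141×99/203 = 68.764
  Unresolved, Phone: 62×104/203 = 31.764
  Unresolved, Email: 62×99/203 = 30.236
Contributions (O − E)²/E:
  (75 − 72.236)²/72.236 = 0.1058
  (66 − 68.764)²/68.764 = 0.1111
  (29 − 31.764)²/31.764 = 0.2405
  (33 − 30.236)²/30.236 = 0.2527
χ² = 0.1058 + 0.1111 + 0.2405 + 0.2527 = 0.71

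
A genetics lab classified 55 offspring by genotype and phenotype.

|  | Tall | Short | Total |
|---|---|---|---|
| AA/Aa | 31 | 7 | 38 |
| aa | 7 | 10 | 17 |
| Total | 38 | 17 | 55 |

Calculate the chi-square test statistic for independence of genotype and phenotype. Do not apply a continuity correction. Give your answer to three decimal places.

Grand total N = 55.
Expected counts (row total × column total / N):
  AA/Aa, Tall: 38×38/55 = 26.2545
  AA/Aa, Short: 38×17/55 = 11.7455
  aa, Tall: 17×38/55 = 11.7455
  aa, Short: 17×17/55 = 5.2545
Contributions (O − E)²/E:
  (31 − 26.2545)²/26.2545 = 0.8577
  (7 − 11.7455)²/11.7455 = 1.9173
  (7 − 11.7455)²/11.7455 = 1.9173
  (10 − 5.2545)²/5.2545 = 4.2858
χ² = 0.8577 + 1.9173 + 1.9173 + 4.2858 = 8.978

8.978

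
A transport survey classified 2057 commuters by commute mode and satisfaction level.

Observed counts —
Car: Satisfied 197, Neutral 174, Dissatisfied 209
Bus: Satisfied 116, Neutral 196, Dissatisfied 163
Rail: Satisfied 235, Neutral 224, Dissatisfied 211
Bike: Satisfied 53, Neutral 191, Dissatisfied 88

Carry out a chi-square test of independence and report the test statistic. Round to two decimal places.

Row totals: 580, 475, 670, 332. Column totals: 601, 785, 671. Grand total N = 2057.
Expected counts (row total × column total / N):
  Car, Satisfied: 580×601/2057 = 169.460
  Car, Neutral: 580×785/2057 = 221.342
  Car, Dissatisfied: 580×671/2057 = 189.198
  Bus, Satisfied: 475×601/2057 = 138.782
  Bus, Neutral: 475×785/2057 = 181.271
  Bus, Dissatisfied: 475×671/2057 = 154.947
  Rail, Satisfied: 670×601/2057 = 195.756
  Rail, Neutral: 670×785/2057 = 255.688
  Rail, Dissatisfied: 670×671/2057 = 218.556
  Bike, Satisfied: 332×601/2057 = 97.001
  Bike, Neutral: 332×785/2057 = 126.699
  Bike, Dissatisfied: 332×671/2057 = 108.299
Contributions (O − E)²/E:
  (197 − 169.460)²/169.460 = 4.4757
  (174 − 221.342)²/221.342 = 10.1258
  (209 − 189.198)²/189.198 = 2.0725
  (116 − 138.782)²/138.782 = 3.7398
  (196 − 181.271)²/181.271 = 1.1968
  (163 − 154.947)²/154.947 = 0.4185
  (235 − 195.756)²/195.756 = 7.8674
  (224 − 255.688)²/255.688 = 3.9272
  (211 − 218.556)²/218.556 = 0.2612
  (53 − 97.001)²/97.001 = 19.9595
  (191 − 126.699)²/126.699 = 32.6334
  (88 − 108.299)²/108.299 = 3.8047
χ² = 4.4757 + 10.1258 + 2.0725 + 3.7398 + 1.1968 + 0.4185 + 7.8674 + 3.9272 + 0.2612 + 19.9595 + 32.6334 + 3.8047 = 90.48

90.48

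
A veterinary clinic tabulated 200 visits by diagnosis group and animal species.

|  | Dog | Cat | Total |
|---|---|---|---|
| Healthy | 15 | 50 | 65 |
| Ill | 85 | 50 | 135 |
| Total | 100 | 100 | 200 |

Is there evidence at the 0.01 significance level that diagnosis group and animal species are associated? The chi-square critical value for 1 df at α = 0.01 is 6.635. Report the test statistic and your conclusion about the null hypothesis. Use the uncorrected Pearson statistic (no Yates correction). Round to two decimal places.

27.92; reject H₀

Grand total N = 200.
Expected counts (row total × column total / N):
  Healthy, Dog: 65×100/200 = 32.500
  Healthy, Cat: 65×100/200 = 32.500
  Ill, Dog: 135×100/200 = 67.500
  Ill, Cat: 135×100/200 = 67.500
Contributions (O − E)²/E:
  (15 − 32.500)²/32.500 = 9.4231
  (50 − 32.500)²/32.500 = 9.4231
  (85 − 67.500)²/67.500 = 4.5370
  (50 − 67.500)²/67.500 = 4.5370
χ² = 9.4231 + 9.4231 + 4.5370 + 4.5370 = 27.92
df = (2−1)(2−1) = 1. Since 27.92 > 6.635, reject the null hypothesis of independence at α = 0.01.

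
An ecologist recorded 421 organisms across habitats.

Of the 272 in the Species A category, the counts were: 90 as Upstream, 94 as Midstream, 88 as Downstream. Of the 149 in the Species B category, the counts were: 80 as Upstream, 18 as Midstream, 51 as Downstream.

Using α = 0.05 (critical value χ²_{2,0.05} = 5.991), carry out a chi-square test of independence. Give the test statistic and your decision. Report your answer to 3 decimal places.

28.506; reject H₀

Row totals: 272, 149. Column totals: 170, 112, 139. Grand total N = 421.
Expected counts (row total × column total / N):
  Species A, Upstream: 272×170/421 = 109.8337
  Species A, Midstream: 272×112/421 = 72.3610
  Species A, Downstream: 272×139/421 = 89.8052
  Species B, Upstream: 149×170/421 = 60.1663
  Species B, Midstream: 149×112/421 = 39.6390
  Species B, Downstream: 149×139/421 = 49.1948
Contributions (O − E)²/E:
  (90 − 109.8337)²/109.8337 = 3.5816
  (94 − 72.3610)²/72.3610 = 6.4710
  (88 − 89.8052)²/89.8052 = 0.0363
  (80 − 60.1663)²/60.1663 = 6.5381
  (18 − 39.6390)²/39.6390 = 11.8128
  (51 − 49.1948)²/49.1948 = 0.0662
χ² = 3.5816 + 6.4710 + 0.0363 + 6.5381 + 11.8128 + 0.0662 = 28.506
df = (2−1)(3−1) = 2. Since 28.506 > 5.991, reject the null hypothesis of independence at α = 0.05.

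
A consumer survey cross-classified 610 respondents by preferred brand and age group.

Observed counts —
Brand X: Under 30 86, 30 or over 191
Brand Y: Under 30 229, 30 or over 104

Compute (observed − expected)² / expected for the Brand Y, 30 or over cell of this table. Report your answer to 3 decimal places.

20.204

Row total (Brand Y) = 333; column total (30 or over) = 295; N = 610.
Expected count E = 333 × 295 / 610 = 161.0410.
Contribution = (O − E)²/E = (104 − 161.0410)² / 161.0410 = 20.204.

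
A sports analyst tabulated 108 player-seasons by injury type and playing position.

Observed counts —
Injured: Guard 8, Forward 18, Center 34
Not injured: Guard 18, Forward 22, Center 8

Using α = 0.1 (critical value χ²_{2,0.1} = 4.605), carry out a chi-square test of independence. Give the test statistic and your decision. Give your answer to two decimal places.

19.25; reject H₀

Row totals: 60, 48. Column totals: 26, 40, 42. Grand total N = 108.
Expected counts (row total × column total / N):
  Injured, Guard: 60×26/108 = 14.4444
  Injured, Forward: 60×40/108 = 22.2222
  Injured, Center: 60×42/108 = 23.3333
  Not injured, Guard: 48×26/108 = 11.5556
  Not injured, Forward: 48×40/108 = 17.7778
  Not injured, Center: 48×42/108 = 18.6667
Contributions (O − E)²/E:
  (8 − 14.4444)²/14.4444 = 2.8752
  (18 − 22.2222)²/22.2222 = 0.8022
  (34 − 23.3333)²/23.3333 = 4.8762
  (18 − 11.5556)²/11.5556 = 3.5940
  (22 − 17.7778)²/17.7778 = 1.0028
  (8 − 18.6667)²/18.6667 = 6.0953
χ² = 2.8752 + 0.8022 + 4.8762 + 3.5940 + 1.0028 + 6.0953 = 19.25
df = (2−1)(3−1) = 2. Since 19.25 > 4.605, reject the null hypothesis of independence at α = 0.1.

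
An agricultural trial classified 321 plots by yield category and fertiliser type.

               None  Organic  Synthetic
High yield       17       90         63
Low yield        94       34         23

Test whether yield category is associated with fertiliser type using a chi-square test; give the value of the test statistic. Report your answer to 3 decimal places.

Row totals: 170, 151. Column totals: 111, 124, 86. Grand total N = 321.
Expected counts (row total × column total / N):
  High yield, None: 170×111/321 = 58.78505
  High yield, Organic: 170×124/321 = 65.66978
  High yield, Synthetic: 170×86/321 = 45.54517
  Low yield, None: 151×111/321 = 52.21495
  Low yield, Organic: 151×124/321 = 58.33022
  Low yield, Synthetic: 151×86/321 = 40.45483
Contributions (O − E)²/E:
  (17 − 58.78505)²/58.78505 = 29.7013
  (90 − 65.66978)²/65.66978 = 9.0142
  (63 − 45.54517)²/45.54517 = 6.6894
  (94 − 52.21495)²/52.21495 = 33.4385
  (34 − 58.33022)²/58.33022 = 10.1484
  (23 − 40.45483)²/40.45483 = 7.5311
χ² = 29.7013 + 9.0142 + 6.6894 + 33.4385 + 10.1484 + 7.5311 = 96.523

96.523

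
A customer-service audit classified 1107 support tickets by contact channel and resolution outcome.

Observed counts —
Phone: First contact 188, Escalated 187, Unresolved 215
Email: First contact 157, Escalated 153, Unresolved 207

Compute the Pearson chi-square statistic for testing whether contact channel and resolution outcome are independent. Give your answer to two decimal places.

Row totals: 590, 517. Column totals: 345, 340, 422. Grand total N = 1107.
Expected counts (row total × column total / N):
  Phone, First contact: 590×345/1107 = 183.8753
  Phone, Escalated: 590×340/1107 = 181.2105
  Phone, Unresolved: 590×422/1107 = 224.9142
  Email, First contact: 517×345/1107 = 161.1247
  Email, Escalated: 517×340/1107 = 158.7895
  Email, Unresolved: 517×422/1107 = 197.0858
Contributions (O − E)²/E:
  (188 − 183.8753)²/183.8753 = 0.0925
  (187 − 181.2105)²/181.2105 = 0.1850
  (215 − 224.9142)²/224.9142 = 0.4370
  (157 − 161.1247)²/161.1247 = 0.1056
  (153 − 158.7895)²/158.7895 = 0.2111
  (207 − 197.0858)²/197.0858 = 0.4987
χ² = 0.0925 + 0.1850 + 0.4370 + 0.1056 + 0.2111 + 0.4987 = 1.53

1.53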